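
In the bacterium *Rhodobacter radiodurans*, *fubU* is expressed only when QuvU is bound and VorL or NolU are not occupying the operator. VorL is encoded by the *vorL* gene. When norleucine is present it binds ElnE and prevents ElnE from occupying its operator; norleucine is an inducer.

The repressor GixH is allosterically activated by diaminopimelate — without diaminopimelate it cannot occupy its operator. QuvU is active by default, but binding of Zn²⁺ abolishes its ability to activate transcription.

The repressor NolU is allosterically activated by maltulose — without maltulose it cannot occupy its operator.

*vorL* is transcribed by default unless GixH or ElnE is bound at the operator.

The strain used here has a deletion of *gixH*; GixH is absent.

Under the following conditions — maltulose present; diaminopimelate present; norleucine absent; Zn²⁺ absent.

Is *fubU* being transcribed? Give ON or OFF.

Zn²⁺ is absent, so QuvU is active.
GixH is non-functional in this strain, so it has no effect.
Norleucine is absent, so ElnE is active.
With repressor ElnE bound, *vorL* is not transcribed.
So VorL is not produced.
Maltulose is present, so NolU is active.
With repressor NolU bound, *fubU* is not transcribed.

OFF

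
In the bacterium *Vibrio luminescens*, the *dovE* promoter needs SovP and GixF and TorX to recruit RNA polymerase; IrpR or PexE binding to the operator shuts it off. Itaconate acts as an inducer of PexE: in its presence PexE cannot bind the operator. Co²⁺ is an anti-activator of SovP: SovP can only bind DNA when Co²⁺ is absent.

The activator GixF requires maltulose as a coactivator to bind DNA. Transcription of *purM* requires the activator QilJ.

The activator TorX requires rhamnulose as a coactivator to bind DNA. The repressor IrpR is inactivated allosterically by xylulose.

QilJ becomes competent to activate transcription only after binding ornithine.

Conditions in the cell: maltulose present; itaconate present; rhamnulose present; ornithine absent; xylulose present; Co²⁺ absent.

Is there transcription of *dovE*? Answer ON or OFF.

Co²⁺ is absent, so SovP is active.
Xylulose is present, so IrpR is inactive.
Maltulose is present, so GixF is active.
Rhamnulose is present, so TorX is active.
Itaconate is present, so PexE is inactive.
No repressor is bound and SovP and GixF and TorX are active, so *dovE* is transcribed.

ON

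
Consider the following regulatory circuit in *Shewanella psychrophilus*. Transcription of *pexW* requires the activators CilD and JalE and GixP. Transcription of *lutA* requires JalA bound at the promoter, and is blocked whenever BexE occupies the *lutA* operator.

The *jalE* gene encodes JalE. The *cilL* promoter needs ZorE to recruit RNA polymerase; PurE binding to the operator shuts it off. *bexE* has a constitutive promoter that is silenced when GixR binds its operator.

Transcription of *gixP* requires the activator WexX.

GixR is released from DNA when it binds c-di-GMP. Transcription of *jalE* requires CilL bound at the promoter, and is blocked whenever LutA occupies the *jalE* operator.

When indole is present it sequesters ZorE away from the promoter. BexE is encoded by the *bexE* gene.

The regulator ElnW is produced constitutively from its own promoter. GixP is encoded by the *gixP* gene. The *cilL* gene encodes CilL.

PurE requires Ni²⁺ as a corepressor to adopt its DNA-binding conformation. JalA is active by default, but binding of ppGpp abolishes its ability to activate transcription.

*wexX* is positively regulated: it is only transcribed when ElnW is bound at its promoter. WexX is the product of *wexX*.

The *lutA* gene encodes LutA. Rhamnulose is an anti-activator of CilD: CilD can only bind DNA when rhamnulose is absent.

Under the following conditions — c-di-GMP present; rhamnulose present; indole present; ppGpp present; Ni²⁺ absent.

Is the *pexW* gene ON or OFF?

Rhamnulose is present, so CilD is inactive.
Indole is present, so ZorE is inactive.
Ni²⁺ is absent, so PurE is inactive.
Required activator ZorE is absent, so *cilL* is not transcribed.
So CilL is not produced.
ppGpp is present, so JalA is inactive.
c-di-GMP is present, so GixR is inactive.
With no repressor bound, *bexE* is transcribed.
So BexE is produced and active.
With repressor BexE bound, *lutA* is not transcribed.
So LutA is not produced.
Required activator CilL is absent, so *jalE* is not transcribed.
So JalE is not produced.
ElnW is produced constitutively and is active.
No repressor is bound and ElnW is active, so *wexX* is transcribed.
So WexX is produced and active.
No repressor is bound and WexX is active, so *gixP* is transcribed.
So GixP is produced and active.
Required activator CilD is absent, so *pexW* is not transcribed.

OFF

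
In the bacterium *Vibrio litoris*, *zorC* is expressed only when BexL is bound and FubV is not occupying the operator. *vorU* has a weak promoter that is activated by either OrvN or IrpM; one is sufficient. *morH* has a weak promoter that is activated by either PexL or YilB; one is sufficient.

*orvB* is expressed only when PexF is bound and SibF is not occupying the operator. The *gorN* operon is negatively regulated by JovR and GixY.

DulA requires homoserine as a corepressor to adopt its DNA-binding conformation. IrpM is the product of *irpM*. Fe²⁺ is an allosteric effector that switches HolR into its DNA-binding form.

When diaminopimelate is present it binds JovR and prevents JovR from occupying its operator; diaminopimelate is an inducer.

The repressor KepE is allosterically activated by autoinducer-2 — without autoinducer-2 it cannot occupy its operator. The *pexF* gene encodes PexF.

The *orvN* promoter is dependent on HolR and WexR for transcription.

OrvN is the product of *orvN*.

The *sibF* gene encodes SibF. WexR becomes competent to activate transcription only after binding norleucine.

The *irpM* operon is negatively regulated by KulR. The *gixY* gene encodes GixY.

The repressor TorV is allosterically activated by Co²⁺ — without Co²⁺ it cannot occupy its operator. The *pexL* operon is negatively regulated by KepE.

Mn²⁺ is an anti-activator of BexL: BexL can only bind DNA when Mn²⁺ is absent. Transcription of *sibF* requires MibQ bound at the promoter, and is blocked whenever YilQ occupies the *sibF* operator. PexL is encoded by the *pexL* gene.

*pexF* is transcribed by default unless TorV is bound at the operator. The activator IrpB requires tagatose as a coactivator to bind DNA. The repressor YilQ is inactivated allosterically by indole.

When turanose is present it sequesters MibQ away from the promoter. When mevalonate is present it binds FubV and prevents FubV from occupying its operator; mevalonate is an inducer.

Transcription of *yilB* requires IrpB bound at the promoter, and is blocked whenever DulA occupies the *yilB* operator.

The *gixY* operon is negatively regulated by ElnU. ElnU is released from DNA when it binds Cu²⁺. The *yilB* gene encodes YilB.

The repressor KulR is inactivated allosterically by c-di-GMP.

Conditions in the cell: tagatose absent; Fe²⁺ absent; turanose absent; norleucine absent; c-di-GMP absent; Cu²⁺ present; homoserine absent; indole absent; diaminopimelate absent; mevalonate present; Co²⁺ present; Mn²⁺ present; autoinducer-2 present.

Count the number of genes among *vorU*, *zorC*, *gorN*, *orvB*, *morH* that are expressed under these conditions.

Fe²⁺ is absent, so HolR is inactive.
Norleucine is absent, so WexR is inactive.
Required activator HolR is absent, so *orvN* is not transcribed.
So OrvN is not produced.
c-di-GMP is absent, so KulR is active.
With repressor KulR bound, *irpM* is not transcribed.
So IrpM is not produced.
No activator is available at the *vorU* promoter, so *vorU* is not transcribed.
→ *vorU* is OFF.
Mevalonate is present, so FubV is inactive.
Mn²⁺ is present, so BexL is inactive.
Required activator BexL is absent, so *zorC* is not transcribed.
→ *zorC* is OFF.
Diaminopimelate is absent, so JovR is active.
Cu²⁺ is present, so ElnU is inactive.
With no repressor bound, *gixY* is transcribed.
So GixY is produced and active.
With repressor JovR bound, *gorN* is not transcribed.
→ *gorN* is OFF.
Co²⁺ is present, so TorV is active.
With repressor TorV bound, *pexF* is not transcribed.
So PexF is not produced.
Turanose is absent, so MibQ is active.
Indole is absent, so YilQ is active.
With repressor YilQ bound, *sibF* is not transcribed.
So SibF is not produced.
Required activator PexF is absent, so *orvB* is not transcribed.
→ *orvB* is OFF.
Autoinducer-2 is present, so KepE is active.
With repressor KepE bound, *pexL* is not transcribed.
So PexL is not produced.
Tagatose is absent, so IrpB is inactive.
Homoserine is absent, so DulA is inactive.
Required activator IrpB is absent, so *yilB* is not transcribed.
So YilB is not produced.
No activator is available at the *morH* promoter, so *morH* is not transcribed.
→ *morH* is OFF.
0 of the 5 genes are transcribed.

0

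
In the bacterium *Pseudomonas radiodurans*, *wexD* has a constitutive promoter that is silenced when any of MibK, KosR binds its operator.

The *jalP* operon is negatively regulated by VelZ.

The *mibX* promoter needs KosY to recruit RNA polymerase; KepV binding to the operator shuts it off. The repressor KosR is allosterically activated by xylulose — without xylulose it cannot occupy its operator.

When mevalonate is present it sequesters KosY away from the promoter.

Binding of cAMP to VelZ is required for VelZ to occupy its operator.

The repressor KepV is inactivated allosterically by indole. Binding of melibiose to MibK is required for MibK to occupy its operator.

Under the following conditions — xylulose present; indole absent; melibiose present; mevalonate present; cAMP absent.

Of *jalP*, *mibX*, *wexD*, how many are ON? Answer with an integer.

cAMP is absent, so VelZ is inactive.
With no repressor bound, *jalP* is transcribed.
→ *jalP* is ON.
Mevalonate is present, so KosY is inactive.
Indole is absent, so KepV is active.
With repressor KepV bound, *mibX* is not transcribed.
→ *mibX* is OFF.
Melibiose is present, so MibK is active.
Xylulose is present, so KosR is active.
With repressor MibK bound, *wexD* is not transcribed.
→ *wexD* is OFF.
1 of the 3 genes is transcribed.

1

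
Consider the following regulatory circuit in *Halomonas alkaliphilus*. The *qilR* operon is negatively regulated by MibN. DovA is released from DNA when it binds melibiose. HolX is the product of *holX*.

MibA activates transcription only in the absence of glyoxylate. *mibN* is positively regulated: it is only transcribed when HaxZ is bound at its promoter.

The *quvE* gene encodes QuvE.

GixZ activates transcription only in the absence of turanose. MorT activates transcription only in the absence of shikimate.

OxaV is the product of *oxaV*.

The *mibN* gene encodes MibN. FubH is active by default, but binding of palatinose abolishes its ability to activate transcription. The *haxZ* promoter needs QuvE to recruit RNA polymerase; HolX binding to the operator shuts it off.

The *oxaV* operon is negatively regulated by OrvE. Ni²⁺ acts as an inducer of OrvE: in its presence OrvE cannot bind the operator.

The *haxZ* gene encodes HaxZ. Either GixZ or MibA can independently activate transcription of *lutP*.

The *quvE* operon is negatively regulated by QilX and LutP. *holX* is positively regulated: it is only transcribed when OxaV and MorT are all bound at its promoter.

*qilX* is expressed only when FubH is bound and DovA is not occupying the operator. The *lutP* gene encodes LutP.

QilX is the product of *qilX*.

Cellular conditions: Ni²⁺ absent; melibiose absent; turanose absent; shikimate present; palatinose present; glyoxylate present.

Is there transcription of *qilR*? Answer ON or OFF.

Melibiose is absent, so DovA is active.
Palatinose is present, so FubH is inactive.
With repressor DovA bound, *qilX* is not transcribed.
So QilX is not produced.
Turanose is absent, so GixZ is active.
Glyoxylate is present, so MibA is inactive.
Activator GixZ is present, so *lutP* is transcribed.
So LutP is produced and active.
With repressor LutP bound, *quvE* is not transcribed.
So QuvE is not produced.
Ni²⁺ is absent, so OrvE is active.
With repressor OrvE bound, *oxaV* is not transcribed.
So OxaV is not produced.
Shikimate is present, so MorT is inactive.
Required activator OxaV is absent, so *holX* is not transcribed.
So HolX is not produced.
Required activator QuvE is absent, so *haxZ* is not transcribed.
So HaxZ is not produced.
Required activator HaxZ is absent, so *mibN* is not transcribed.
So MibN is not produced.
With no repressor bound, *qilR* is transcribed.

ON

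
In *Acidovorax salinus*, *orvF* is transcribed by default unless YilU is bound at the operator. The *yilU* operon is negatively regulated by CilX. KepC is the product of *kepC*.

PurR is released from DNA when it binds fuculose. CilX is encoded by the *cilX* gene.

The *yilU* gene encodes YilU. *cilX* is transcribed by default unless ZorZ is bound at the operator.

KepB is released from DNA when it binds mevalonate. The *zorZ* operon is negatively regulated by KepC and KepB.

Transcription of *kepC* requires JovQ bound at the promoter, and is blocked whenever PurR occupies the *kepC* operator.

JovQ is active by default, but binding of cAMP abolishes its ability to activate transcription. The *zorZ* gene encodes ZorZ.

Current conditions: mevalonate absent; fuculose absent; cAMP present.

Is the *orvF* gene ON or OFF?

ON

Fuculose is absent, so PurR is active.
cAMP is present, so JovQ is inactive.
With repressor PurR bound, *kepC* is not transcribed.
So KepC is not produced.
Mevalonate is absent, so KepB is active.
With repressor KepB bound, *zorZ* is not transcribed.
So ZorZ is not produced.
With no repressor bound, *cilX* is transcribed.
So CilX is produced and active.
With repressor CilX bound, *yilU* is not transcribed.
So YilU is not produced.
With no repressor bound, *orvF* is transcribed.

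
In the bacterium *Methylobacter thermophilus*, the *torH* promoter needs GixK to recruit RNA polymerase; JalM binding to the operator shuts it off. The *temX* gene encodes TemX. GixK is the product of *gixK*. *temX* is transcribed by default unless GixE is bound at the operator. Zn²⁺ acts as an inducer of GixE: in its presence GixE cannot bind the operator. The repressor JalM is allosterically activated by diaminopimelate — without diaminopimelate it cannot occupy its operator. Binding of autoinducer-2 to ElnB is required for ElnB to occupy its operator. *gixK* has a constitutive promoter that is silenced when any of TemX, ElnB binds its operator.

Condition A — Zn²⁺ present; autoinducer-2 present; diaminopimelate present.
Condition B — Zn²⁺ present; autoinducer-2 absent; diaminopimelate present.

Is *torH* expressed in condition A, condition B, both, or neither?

Condition A:
Zn²⁺ is present, so GixE is inactive.
With no repressor bound, *temX* is transcribed.
So TemX is produced and active.
Autoinducer-2 is present, so ElnB is active.
With repressor TemX bound, *gixK* is not transcribed.
So GixK is not produced.
Diaminopimelate is present, so JalM is active.
With repressor JalM bound, *torH* is not transcribed.
→ *torH* is OFF in A.
Condition B:
Zn²⁺ is present, so GixE is inactive.
With no repressor bound, *temX* is transcribed.
So TemX is produced and active.
Autoinducer-2 is absent, so ElnB is inactive.
With repressor TemX bound, *gixK* is not transcribed.
So GixK is not produced.
Diaminopimelate is present, so JalM is active.
With repressor JalM bound, *torH* is not transcribed.
→ *torH* is OFF in B.

neither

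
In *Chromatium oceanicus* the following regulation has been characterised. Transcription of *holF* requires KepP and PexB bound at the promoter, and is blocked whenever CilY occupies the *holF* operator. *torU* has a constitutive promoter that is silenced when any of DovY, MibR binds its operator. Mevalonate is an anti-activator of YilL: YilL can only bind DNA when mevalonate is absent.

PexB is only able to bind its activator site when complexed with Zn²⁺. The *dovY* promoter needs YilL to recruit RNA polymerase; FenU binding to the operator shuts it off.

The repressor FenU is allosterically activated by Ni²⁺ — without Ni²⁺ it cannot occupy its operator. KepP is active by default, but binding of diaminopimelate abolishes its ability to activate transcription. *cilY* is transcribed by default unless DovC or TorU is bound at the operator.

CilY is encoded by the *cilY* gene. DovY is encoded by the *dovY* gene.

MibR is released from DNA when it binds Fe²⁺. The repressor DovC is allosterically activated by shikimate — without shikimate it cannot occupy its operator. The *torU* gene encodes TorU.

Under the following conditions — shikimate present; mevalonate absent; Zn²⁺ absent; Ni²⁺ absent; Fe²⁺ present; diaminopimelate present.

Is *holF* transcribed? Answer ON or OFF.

Diaminopimelate is present, so KepP is inactive.
Shikimate is present, so DovC is active.
Ni²⁺ is absent, so FenU is inactive.
Mevalonate is absent, so YilL is active.
No repressor is bound and YilL is active, so *dovY* is transcribed.
So DovY is produced and active.
Fe²⁺ is present, so MibR is inactive.
With repressor DovY bound, *torU* is not transcribed.
So TorU is not produced.
With repressor DovC bound, *cilY* is not transcribed.
So CilY is not produced.
Zn²⁺ is absent, so PexB is inactive.
Required activator KepP is absent, so *holF* is not transcribed.

OFF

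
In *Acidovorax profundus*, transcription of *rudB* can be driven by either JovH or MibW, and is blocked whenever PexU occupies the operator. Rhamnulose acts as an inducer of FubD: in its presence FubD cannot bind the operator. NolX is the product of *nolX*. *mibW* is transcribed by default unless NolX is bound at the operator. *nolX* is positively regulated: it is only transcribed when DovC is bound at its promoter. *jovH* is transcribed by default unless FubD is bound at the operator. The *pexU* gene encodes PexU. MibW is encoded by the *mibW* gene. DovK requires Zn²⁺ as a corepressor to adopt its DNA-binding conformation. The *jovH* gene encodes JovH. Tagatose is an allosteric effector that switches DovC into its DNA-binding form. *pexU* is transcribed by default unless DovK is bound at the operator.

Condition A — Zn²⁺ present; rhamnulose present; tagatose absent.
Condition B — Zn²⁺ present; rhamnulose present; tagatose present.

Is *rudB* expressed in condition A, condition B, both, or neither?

both

Condition A:
Zn²⁺ is present, so DovK is active.
With repressor DovK bound, *pexU* is not transcribed.
So PexU is not produced.
Rhamnulose is present, so FubD is inactive.
With no repressor bound, *jovH* is transcribed.
So JovH is produced and active.
Tagatose is absent, so DovC is inactive.
Required activator DovC is absent, so *nolX* is not transcribed.
So NolX is not produced.
With no repressor bound, *mibW* is transcribed.
So MibW is produced and active.
Activator JovH is present, so *rudB* is transcribed.
→ *rudB* is ON in A.
Condition B:
Zn²⁺ is present, so DovK is active.
With repressor DovK bound, *pexU* is not transcribed.
So PexU is not produced.
Rhamnulose is present, so FubD is inactive.
With no repressor bound, *jovH* is transcribed.
So JovH is produced and active.
Tagatose is present, so DovC is active.
No repressor is bound and DovC is active, so *nolX* is transcribed.
So NolX is produced and active.
With repressor NolX bound, *mibW* is not transcribed.
So MibW is not produced.
Activator JovH is present, so *rudB* is transcribed.
→ *rudB* is ON in B.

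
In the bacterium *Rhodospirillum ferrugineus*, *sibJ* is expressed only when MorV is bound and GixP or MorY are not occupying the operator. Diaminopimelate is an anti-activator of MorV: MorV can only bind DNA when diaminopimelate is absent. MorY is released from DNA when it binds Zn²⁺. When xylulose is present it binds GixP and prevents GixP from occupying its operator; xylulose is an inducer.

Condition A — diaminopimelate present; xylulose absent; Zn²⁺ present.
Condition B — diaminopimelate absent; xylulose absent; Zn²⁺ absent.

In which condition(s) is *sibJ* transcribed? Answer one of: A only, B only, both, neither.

Condition A:
Diaminopimelate is present, so MorV is inactive.
Xylulose is absent, so GixP is active.
Zn²⁺ is present, so MorY is inactive.
With repressor GixP bound, *sibJ* is not transcribed.
→ *sibJ* is OFF in A.
Condition B:
Diaminopimelate is absent, so MorV is active.
Xylulose is absent, so GixP is active.
Zn²⁺ is absent, so MorY is active.
With repressor GixP bound, *sibJ* is not transcribed.
→ *sibJ* is OFF in B.

neither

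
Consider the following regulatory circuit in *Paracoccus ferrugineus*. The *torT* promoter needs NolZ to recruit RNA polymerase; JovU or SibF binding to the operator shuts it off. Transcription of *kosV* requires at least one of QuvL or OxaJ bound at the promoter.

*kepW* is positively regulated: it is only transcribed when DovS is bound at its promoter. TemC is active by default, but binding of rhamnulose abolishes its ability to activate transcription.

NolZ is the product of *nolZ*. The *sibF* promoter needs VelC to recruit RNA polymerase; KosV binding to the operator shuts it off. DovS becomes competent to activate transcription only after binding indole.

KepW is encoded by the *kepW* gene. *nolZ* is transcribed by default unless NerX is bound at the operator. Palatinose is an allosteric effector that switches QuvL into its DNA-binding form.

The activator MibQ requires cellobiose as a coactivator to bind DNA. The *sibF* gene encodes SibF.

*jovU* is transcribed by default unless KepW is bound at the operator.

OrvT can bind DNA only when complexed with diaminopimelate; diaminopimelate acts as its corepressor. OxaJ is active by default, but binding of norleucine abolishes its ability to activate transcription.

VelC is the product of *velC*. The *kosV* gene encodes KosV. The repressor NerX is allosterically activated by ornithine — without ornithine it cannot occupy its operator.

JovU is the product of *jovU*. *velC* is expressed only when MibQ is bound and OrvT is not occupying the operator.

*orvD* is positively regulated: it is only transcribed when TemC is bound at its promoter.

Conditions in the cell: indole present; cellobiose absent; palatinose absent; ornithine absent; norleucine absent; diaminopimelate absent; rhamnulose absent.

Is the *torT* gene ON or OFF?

Indole is present, so DovS is active.
No repressor is bound and DovS is active, so *kepW* is transcribed.
So KepW is produced and active.
With repressor KepW bound, *jovU* is not transcribed.
So JovU is not produced.
Cellobiose is absent, so MibQ is inactive.
Diaminopimelate is absent, so OrvT is inactive.
Required activator MibQ is absent, so *velC* is not transcribed.
So VelC is not produced.
Palatinose is absent, so QuvL is inactive.
Norleucine is absent, so OxaJ is active.
Activator OxaJ is present, so *kosV* is transcribed.
So KosV is produced and active.
With repressor KosV bound, *sibF* is not transcribed.
So SibF is not produced.
Ornithine is absent, so NerX is inactive.
With no repressor bound, *nolZ* is transcribed.
So NolZ is produced and active.
No repressor is bound and NolZ is active, so *torT* is transcribed.

ON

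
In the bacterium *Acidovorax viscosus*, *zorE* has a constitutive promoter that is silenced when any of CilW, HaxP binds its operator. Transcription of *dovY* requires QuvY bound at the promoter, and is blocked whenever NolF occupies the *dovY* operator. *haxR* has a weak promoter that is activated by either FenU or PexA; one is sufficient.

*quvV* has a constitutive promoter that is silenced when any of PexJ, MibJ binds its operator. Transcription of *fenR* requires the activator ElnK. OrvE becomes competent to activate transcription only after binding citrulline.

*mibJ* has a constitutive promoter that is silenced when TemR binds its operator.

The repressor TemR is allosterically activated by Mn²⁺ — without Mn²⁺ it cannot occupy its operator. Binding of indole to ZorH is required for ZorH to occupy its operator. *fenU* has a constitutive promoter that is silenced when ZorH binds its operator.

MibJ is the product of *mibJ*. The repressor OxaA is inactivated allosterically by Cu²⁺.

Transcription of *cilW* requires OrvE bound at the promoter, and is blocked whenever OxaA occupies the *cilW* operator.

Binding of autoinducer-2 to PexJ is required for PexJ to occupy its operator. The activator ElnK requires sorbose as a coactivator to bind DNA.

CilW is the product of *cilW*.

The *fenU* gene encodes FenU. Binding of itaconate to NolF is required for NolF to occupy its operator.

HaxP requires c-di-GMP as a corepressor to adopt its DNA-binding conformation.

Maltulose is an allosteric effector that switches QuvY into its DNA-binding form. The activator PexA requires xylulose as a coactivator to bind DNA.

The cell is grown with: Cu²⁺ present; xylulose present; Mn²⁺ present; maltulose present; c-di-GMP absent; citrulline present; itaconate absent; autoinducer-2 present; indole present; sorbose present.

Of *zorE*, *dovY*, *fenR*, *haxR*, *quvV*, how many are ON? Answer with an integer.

3

Cu²⁺ is present, so OxaA is inactive.
Citrulline is present, so OrvE is active.
No repressor is bound and OrvE is active, so *cilW* is transcribed.
So CilW is produced and active.
c-di-GMP is absent, so HaxP is inactive.
With repressor CilW bound, *zorE* is not transcribed.
→ *zorE* is OFF.
Itaconate is absent, so NolF is inactive.
Maltulose is present, so QuvY is active.
No repressor is bound and QuvY is active, so *dovY* is transcribed.
→ *dovY* is ON.
Sorbose is present, so ElnK is active.
No repressor is bound and ElnK is active, so *fenR* is transcribed.
→ *fenR* is ON.
Indole is present, so ZorH is active.
With repressor ZorH bound, *fenU* is not transcribed.
So FenU is not produced.
Xylulose is present, so PexA is active.
Activator PexA is present, so *haxR* is transcribed.
→ *haxR* is ON.
Autoinducer-2 is present, so PexJ is active.
Mn²⁺ is present, so TemR is active.
With repressor TemR bound, *mibJ* is not transcribed.
So MibJ is not produced.
With repressor PexJ bound, *quvV* is not transcribed.
→ *quvV* is OFF.
3 of the 5 genes are transcribed.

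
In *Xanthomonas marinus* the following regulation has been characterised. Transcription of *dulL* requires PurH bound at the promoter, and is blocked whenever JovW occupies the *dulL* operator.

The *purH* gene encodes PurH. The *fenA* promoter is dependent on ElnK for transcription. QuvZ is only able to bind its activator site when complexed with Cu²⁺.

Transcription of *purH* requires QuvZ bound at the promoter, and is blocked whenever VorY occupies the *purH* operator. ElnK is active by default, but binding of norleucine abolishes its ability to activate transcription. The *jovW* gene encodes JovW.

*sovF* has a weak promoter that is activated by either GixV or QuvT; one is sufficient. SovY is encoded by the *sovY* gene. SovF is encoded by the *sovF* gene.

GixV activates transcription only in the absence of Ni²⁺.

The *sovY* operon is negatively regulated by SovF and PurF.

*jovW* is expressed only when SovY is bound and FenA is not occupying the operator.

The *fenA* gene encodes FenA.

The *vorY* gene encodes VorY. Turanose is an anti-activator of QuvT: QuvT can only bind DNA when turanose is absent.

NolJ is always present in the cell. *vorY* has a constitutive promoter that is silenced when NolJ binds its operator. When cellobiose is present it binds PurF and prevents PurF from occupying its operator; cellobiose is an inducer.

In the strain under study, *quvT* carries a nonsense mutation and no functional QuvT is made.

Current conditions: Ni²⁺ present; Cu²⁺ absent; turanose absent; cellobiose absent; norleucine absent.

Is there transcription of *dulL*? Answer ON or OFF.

OFF

Norleucine is absent, so ElnK is active.
No repressor is bound and ElnK is active, so *fenA* is transcribed.
So FenA is produced and active.
Ni²⁺ is present, so GixV is inactive.
QuvT is non-functional in this strain, so it has no effect.
No activator is available at the *sovF* promoter, so *sovF* is not transcribed.
So SovF is not produced.
Cellobiose is absent, so PurF is active.
With repressor PurF bound, *sovY* is not transcribed.
So SovY is not produced.
With repressor FenA bound, *jovW* is not transcribed.
So JovW is not produced.
NolJ is produced constitutively and is active.
With repressor NolJ bound, *vorY* is not transcribed.
So VorY is not produced.
Cu²⁺ is absent, so QuvZ is inactive.
Required activator QuvZ is absent, so *purH* is not transcribed.
So PurH is not produced.
Required activator PurH is absent, so *dulL* is not transcribed.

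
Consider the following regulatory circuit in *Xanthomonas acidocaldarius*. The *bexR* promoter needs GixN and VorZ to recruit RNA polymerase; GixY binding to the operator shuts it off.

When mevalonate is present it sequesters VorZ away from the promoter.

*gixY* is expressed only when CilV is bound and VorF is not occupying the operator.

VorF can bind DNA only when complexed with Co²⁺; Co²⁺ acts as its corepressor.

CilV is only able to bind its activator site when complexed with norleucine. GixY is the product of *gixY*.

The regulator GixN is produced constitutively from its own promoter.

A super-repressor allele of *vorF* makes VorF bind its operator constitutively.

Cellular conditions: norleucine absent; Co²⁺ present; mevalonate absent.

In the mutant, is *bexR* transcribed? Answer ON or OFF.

Norleucine is absent, so CilV is inactive.
VorF is constitutively active in this strain.
With repressor VorF bound, *gixY* is not transcribed.
So GixY is not produced.
GixN is produced constitutively and is active.
Mevalonate is absent, so VorZ is active.
No repressor is bound and GixN and VorZ are active, so *bexR* is transcribed.

ON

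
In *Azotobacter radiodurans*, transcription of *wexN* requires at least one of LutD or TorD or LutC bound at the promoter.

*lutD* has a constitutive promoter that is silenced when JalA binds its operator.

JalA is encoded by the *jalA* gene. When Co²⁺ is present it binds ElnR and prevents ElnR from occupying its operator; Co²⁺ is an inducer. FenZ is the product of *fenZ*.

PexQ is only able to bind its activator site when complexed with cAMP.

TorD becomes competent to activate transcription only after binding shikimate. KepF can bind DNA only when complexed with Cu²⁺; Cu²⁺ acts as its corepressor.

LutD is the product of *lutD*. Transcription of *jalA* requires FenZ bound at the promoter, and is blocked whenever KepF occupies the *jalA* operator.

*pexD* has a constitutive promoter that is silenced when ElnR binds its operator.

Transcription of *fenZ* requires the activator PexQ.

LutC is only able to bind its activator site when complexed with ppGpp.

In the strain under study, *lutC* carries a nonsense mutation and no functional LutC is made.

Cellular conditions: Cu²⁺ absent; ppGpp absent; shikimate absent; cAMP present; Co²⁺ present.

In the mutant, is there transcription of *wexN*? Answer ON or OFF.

cAMP is present, so PexQ is active.
No repressor is bound and PexQ is active, so *fenZ* is transcribed.
So FenZ is produced and active.
Cu²⁺ is absent, so KepF is inactive.
No repressor is bound and FenZ is active, so *jalA* is transcribed.
So JalA is produced and active.
With repressor JalA bound, *lutD* is not transcribed.
So LutD is not produced.
Shikimate is absent, so TorD is inactive.
LutC is non-functional in this strain, so it has no effect.
No activator is available at the *wexN* promoter, so *wexN* is not transcribed.

OFF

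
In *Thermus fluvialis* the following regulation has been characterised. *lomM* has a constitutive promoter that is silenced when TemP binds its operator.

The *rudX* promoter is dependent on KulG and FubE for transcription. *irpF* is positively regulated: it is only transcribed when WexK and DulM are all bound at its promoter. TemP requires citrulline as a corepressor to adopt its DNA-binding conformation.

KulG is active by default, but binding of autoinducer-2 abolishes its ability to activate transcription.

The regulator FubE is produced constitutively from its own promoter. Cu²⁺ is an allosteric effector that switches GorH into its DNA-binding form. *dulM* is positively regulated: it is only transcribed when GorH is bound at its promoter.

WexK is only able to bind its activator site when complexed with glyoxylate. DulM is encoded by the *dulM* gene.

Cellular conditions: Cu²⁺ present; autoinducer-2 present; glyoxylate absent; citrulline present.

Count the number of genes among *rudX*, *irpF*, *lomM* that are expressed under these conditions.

0

Autoinducer-2 is present, so KulG is inactive.
FubE is produced constitutively and is active.
Required activator KulG is absent, so *rudX* is not transcribed.
→ *rudX* is OFF.
Glyoxylate is absent, so WexK is inactive.
Cu²⁺ is present, so GorH is active.
No repressor is bound and GorH is active, so *dulM* is transcribed.
So DulM is produced and active.
Required activator WexK is absent, so *irpF* is not transcribed.
→ *irpF* is OFF.
Citrulline is present, so TemP is active.
With repressor TemP bound, *lomM* is not transcribed.
→ *lomM* is OFF.
0 of the 3 genes are transcribed.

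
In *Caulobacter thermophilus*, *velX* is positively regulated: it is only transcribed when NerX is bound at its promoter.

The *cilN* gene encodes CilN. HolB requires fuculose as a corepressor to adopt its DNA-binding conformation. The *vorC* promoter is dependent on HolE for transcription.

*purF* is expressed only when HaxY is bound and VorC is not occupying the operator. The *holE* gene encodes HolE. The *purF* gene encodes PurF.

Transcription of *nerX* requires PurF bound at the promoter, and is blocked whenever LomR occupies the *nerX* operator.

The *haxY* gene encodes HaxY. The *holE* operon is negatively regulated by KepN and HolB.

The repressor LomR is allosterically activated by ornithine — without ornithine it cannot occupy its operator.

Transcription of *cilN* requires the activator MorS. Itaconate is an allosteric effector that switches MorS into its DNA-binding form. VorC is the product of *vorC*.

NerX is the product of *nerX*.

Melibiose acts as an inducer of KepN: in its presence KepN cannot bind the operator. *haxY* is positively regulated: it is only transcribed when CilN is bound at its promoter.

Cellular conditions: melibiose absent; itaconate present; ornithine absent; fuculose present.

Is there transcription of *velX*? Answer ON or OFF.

Melibiose is absent, so KepN is active.
Fuculose is present, so HolB is active.
With repressor KepN bound, *holE* is not transcribed.
So HolE is not produced.
Required activator HolE is absent, so *vorC* is not transcribed.
So VorC is not produced.
Itaconate is present, so MorS is active.
No repressor is bound and MorS is active, so *cilN* is transcribed.
So CilN is produced and active.
No repressor is bound and CilN is active, so *haxY* is transcribed.
So HaxY is produced and active.
No repressor is bound and HaxY is active, so *purF* is transcribed.
So PurF is produced and active.
Ornithine is absent, so LomR is inactive.
No repressor is bound and PurF is active, so *nerX* is transcribed.
So NerX is produced and active.
No repressor is bound and NerX is active, so *velX* is transcribed.

ON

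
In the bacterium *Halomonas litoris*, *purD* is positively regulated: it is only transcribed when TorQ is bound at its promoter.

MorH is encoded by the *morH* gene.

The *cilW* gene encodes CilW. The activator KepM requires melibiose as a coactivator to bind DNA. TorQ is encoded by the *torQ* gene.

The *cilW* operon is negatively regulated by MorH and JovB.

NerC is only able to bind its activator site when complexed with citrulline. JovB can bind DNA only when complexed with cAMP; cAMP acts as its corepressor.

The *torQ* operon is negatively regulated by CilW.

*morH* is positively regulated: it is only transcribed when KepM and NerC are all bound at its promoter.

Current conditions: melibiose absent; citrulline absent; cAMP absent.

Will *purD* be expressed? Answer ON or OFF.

Melibiose is absent, so KepM is inactive.
Citrulline is absent, so NerC is inactive.
Required activator KepM is absent, so *morH* is not transcribed.
So MorH is not produced.
cAMP is absent, so JovB is inactive.
With no repressor bound, *cilW* is transcribed.
So CilW is produced and active.
With repressor CilW bound, *torQ* is not transcribed.
So TorQ is not produced.
Required activator TorQ is absent, so *purD* is not transcribed.

OFF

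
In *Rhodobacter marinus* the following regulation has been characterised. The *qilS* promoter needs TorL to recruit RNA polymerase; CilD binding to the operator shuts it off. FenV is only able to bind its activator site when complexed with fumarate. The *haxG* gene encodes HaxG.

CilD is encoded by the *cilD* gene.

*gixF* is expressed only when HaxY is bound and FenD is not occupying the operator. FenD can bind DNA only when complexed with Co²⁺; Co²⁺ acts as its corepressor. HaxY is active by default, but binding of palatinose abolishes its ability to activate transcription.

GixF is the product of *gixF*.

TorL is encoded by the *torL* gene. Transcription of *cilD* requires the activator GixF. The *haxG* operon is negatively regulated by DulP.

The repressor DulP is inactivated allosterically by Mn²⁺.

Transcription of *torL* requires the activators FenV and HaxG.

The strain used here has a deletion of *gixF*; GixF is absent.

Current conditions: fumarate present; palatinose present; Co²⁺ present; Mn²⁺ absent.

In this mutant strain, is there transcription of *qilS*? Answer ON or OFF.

GixF is non-functional in this strain, so it has no effect.
Required activator GixF is absent, so *cilD* is not transcribed.
So CilD is not produced.
Fumarate is present, so FenV is active.
Mn²⁺ is absent, so DulP is active.
With repressor DulP bound, *haxG* is not transcribed.
So HaxG is not produced.
Required activator HaxG is absent, so *torL* is not transcribed.
So TorL is not produced.
Required activator TorL is absent, so *qilS* is not transcribed.

OFF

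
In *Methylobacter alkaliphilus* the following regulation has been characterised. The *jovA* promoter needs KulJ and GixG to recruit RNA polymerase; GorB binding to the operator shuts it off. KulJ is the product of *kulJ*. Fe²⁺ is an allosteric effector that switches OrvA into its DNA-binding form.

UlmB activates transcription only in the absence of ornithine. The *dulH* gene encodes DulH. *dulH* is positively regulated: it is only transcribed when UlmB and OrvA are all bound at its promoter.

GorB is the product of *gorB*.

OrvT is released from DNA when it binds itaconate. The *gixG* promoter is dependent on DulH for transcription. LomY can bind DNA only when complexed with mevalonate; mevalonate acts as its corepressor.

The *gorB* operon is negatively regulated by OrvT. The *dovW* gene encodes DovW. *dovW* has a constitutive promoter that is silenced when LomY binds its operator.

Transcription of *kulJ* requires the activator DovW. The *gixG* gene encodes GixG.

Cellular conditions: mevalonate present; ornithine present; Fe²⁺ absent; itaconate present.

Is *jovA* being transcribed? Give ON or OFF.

Mevalonate is present, so LomY is active.
With repressor LomY bound, *dovW* is not transcribed.
So DovW is not produced.
Required activator DovW is absent, so *kulJ* is not transcribed.
So KulJ is not produced.
Itaconate is present, so OrvT is inactive.
With no repressor bound, *gorB* is transcribed.
So GorB is produced and active.
Ornithine is present, so UlmB is inactive.
Fe²⁺ is absent, so OrvA is inactive.
Required activator UlmB is absent, so *dulH* is not transcribed.
So DulH is not produced.
Required activator DulH is absent, so *gixG* is not transcribed.
So GixG is not produced.
With repressor GorB bound, *jovA* is not transcribed.

OFF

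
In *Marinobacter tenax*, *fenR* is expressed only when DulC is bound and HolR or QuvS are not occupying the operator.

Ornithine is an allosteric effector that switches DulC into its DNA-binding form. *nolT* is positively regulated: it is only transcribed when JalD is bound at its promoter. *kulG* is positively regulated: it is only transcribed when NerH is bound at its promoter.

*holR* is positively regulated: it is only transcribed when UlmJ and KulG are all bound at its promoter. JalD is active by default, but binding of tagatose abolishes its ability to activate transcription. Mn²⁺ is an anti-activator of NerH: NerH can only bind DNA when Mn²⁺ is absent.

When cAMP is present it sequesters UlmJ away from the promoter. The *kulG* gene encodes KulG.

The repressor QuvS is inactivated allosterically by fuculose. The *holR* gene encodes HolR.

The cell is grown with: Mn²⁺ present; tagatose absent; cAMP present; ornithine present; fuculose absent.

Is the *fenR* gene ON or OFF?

cAMP is present, so UlmJ is inactive.
Mn²⁺ is present, so NerH is inactive.
Required activator NerH is absent, so *kulG* is not transcribed.
So KulG is not produced.
Required activator UlmJ is absent, so *holR* is not transcribed.
So HolR is not produced.
Fuculose is absent, so QuvS is active.
Ornithine is present, so DulC is active.
With repressor QuvS bound, *fenR* is not transcribed.

OFF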